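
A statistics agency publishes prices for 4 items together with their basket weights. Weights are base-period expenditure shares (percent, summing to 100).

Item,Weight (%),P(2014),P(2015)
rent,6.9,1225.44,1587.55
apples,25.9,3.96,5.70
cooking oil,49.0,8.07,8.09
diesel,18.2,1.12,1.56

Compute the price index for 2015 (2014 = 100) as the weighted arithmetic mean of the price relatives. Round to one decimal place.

120.7

rent: 6.9 × (1587.55/1225.44) = 6.9 × 1.295494 = 8.9389
apples: 25.9 × (5.70/3.96) = 25.9 × 1.439394 = 37.2803
cooking oil: 49.0 × (8.09/8.07) = 49.0 × 1.002478 = 49.1214
diesel: 18.2 × (1.56/1.12) = 18.2 × 1.392857 = 25.3500
Index = Σ wᵢ·(p₁ᵢ/p₀ᵢ) = 8.9389 + 37.2803 + 49.1214 + 25.3500 = 120.6906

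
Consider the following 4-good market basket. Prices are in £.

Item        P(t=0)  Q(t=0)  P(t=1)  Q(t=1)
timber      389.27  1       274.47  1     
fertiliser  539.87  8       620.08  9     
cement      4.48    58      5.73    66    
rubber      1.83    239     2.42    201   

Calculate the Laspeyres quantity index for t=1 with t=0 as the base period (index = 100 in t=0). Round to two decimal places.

Laspeyres quantity index uses base-period prices as weights.
ΣP(t=0)·Q(t=1) = 389.27×1 + 539.87×9 + 4.48×66 + 1.83×201 = 389.27 + 4858.83 + 295.68 + 367.83 = 5911.61
ΣP(t=0)·Q(t=0) = 389.27×1 + 539.87×8 + 4.48×58 + 1.83×239 = 389.27 + 4318.96 + 259.84 + 437.37 = 5405.44
Index = 5911.61 / 5405.44 × 100 = 109.3641

109.36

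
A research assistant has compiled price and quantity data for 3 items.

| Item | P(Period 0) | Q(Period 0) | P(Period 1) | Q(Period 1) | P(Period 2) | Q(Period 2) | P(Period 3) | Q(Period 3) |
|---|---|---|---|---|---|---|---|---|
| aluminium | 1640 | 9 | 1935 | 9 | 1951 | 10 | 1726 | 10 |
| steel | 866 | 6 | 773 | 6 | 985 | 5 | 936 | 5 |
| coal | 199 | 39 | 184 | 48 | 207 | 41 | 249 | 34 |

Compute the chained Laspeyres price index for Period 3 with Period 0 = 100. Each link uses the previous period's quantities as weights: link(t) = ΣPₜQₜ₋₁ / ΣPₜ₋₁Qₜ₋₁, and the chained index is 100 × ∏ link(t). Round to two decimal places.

Link Period 0→Period 1:
ΣP(Period 1)Q(Period 0) = 1935×9 + 773×6 + 184×39 = 17415 + 4638 + 7176 = 29229
ΣP(Period 0)Q(Period 0) = 1640×9 + 866×6 + 199×39 = 14760 + 5196 + 7761 = 27717
link = 29229/27717 = 1.054551
Link Period 1→Period 2:
ΣP(Period 2)Q(Period 1) = 1951×9 + 985×6 + 207×48 = 17559 + 5910 + 9936 = 33405
ΣP(Period 1)Q(Period 1) = 1935×9 + 773×6 + 184×48 = 17415 + 4638 + 8832 = 30885
link = 33405/30885 = 1.081593
Link Period 2→Period 3:
ΣP(Period 3)Q(Period 2) = 1726×10 + 936×5 + 249×41 = 17260 + 4680 + 10209 = 32149
ΣP(Period 2)Q(Period 2) = 1951×10 + 985×5 + 207×41 = 19510 + 4925 + 8487 = 32922
link = 32149/32922 = 0.976520
Chained index = 100 × 1.054551 × 1.081593 × 0.976520 = 111.3814

111.38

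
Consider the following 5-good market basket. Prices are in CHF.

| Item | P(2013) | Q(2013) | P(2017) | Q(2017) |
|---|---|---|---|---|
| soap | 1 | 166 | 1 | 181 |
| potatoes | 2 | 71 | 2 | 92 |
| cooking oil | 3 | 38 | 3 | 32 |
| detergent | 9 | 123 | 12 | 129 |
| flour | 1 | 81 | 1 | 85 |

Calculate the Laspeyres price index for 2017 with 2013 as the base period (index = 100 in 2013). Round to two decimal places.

122.92

Laspeyres price index uses base-period quantities as weights.
ΣP(2017)·Q(2013) = 1×166 + 2×71 + 3×38 + 12×123 + 1×81 = 166 + 142 + 114 + 1476 + 81 = 1979
ΣP(2013)·Q(2013) = 1×166 + 2×71 + 3×38 + 9×123 + 1×81 = 166 + 142 + 114 + 1107 + 81 = 1610
Index = 1979 / 1610 × 100 = 122.9193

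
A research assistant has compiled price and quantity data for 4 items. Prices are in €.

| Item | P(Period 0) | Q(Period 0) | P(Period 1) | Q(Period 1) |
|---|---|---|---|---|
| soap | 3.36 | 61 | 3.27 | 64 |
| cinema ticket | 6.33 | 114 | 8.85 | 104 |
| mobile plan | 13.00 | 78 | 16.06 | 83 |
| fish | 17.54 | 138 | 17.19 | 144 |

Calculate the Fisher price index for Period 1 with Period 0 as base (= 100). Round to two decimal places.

110.55

Laspeyres component (base-period weights):
ΣP(Period 1)Q(Period 0) = 3.27×61 + 8.85×114 + 16.06×78 + 17.19×138 = 199.47 + 1008.9 + 1252.68 + 2372.22 = 4833.27
ΣP(Period 0)Q(Period 0) = 3.36×61 + 6.33×114 + 13.00×78 + 17.54×138 = 204.96 + 721.62 + 1014 + 2420.52 = 4361.1
L = 4833.27 / 4361.1 × 100 = 110.8269
Paasche component (current-period weights):
ΣP(Period 1)Q(Period 1) = 3.27×64 + 8.85×104 + 16.06×83 + 17.19×144 = 209.28 + 920.4 + 1332.98 + 2475.36 = 4938.02
ΣP(Period 0)Q(Period 1) = 3.36×64 + 6.33×104 + 13.00×83 + 17.54×144 = 215.04 + 658.32 + 1079 + 2525.76 = 4478.12
P = 4938.02 / 4478.12 × 100 = 110.2699
Fisher = √(L × P) = √(110.8269 × 110.2699) = 110.5480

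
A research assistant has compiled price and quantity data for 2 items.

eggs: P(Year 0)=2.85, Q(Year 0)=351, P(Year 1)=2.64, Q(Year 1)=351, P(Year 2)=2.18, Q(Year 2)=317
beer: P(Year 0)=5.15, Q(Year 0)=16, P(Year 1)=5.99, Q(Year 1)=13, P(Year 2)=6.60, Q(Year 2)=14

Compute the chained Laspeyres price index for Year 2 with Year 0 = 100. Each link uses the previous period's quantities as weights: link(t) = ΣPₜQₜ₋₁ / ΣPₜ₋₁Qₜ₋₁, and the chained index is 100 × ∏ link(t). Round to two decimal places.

Link Year 0→Year 1:
ΣP(Year 1)Q(Year 0) = 2.64×351 + 5.99×16 = 926.64 + 95.84 = 1022.48
ΣP(Year 0)Q(Year 0) = 2.85×351 + 5.15×16 = 1000.35 + 82.4 = 1082.75
link = 1022.48/1082.75 = 0.944336
Link Year 1→Year 2:
ΣP(Year 2)Q(Year 1) = 2.18×351 + 6.60×13 = 765.18 + 85.8 = 850.98
ΣP(Year 1)Q(Year 1) = 2.64×351 + 5.99×13 = 926.64 + 77.87 = 1004.51
link = 850.98/1004.51 = 0.847159
Chained index = 100 × 0.944336 × 0.847159 = 80.0003

80.00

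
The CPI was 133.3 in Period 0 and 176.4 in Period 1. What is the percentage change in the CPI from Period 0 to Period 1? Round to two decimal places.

Change = (176.4 − 133.3) / 133.3 × 100
       = 43.1 / 133.3 × 100 = 32.3331%

32.33%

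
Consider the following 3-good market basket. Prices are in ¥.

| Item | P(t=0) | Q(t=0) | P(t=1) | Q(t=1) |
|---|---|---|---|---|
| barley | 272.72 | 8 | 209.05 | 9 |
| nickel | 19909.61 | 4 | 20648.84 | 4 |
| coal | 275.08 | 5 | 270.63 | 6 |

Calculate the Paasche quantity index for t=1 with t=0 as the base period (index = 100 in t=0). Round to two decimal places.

100.56

Paasche quantity index uses current-period prices as weights.
ΣP(t=1)·Q(t=1) = 209.05×9 + 20648.84×4 + 270.63×6 = 1881.45 + 82595.36 + 1623.78 = 86100.59
ΣP(t=1)·Q(t=0) = 209.05×8 + 20648.84×4 + 270.63×5 = 1672.4 + 82595.36 + 1353.15 = 85620.91
Index = 86100.59 / 85620.91 × 100 = 100.5602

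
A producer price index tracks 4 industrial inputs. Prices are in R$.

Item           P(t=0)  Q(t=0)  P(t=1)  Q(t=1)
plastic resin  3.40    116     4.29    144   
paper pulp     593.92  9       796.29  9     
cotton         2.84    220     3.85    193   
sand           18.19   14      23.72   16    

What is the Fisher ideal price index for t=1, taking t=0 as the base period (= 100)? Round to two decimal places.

Laspeyres component (base-period weights):
ΣP(t=1)Q(t=0) = 4.29×116 + 796.29×9 + 3.85×220 + 23.72×14 = 497.64 + 7166.61 + 847 + 332.08 = 8843.33
ΣP(t=0)Q(t=0) = 3.40×116 + 593.92×9 + 2.84×220 + 18.19×14 = 394.4 + 5345.28 + 624.8 + 254.66 = 6619.14
L = 8843.33 / 6619.14 × 100 = 133.6024
Paasche component (current-period weights):
ΣP(t=1)Q(t=1) = 4.29×144 + 796.29×9 + 3.85×193 + 23.72×16 = 617.76 + 7166.61 + 743.05 + 379.52 = 8906.94
ΣP(t=0)Q(t=1) = 3.40×144 + 593.92×9 + 2.84×193 + 18.19×16 = 489.6 + 5345.28 + 548.12 + 291.04 = 6674.04
P = 8906.94 / 6674.04 × 100 = 133.4565
Fisher = √(L × P) = √(133.6024 × 133.4565) = 133.5294

133.53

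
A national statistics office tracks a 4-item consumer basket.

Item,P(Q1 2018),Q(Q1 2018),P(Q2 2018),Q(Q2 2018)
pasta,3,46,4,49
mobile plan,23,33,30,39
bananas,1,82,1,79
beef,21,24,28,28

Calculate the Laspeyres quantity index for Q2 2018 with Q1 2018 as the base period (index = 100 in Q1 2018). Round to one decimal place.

115.4

Laspeyres quantity index uses base-period prices as weights.
ΣP(Q1 2018)·Q(Q2 2018) = 3×49 + 23×39 + 1×79 + 21×28 = 147 + 897 + 79 + 588 = 1711
ΣP(Q1 2018)·Q(Q1 2018) = 3×46 + 23×33 + 1×82 + 21×24 = 138 + 759 + 82 + 504 = 1483
Index = 1711 / 1483 × 100 = 115.3742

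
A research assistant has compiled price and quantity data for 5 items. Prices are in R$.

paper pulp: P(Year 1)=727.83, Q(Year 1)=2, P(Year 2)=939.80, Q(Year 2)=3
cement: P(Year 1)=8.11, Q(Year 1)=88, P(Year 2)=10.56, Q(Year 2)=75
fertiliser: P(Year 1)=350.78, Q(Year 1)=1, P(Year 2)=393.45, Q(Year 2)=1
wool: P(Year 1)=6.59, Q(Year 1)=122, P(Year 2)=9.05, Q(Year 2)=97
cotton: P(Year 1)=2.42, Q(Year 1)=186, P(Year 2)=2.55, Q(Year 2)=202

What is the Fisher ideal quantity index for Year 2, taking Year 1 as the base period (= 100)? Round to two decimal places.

113.03

Laspeyres component (base-period weights):
ΣP(Year 1)Q(Year 2) = 727.83×3 + 8.11×75 + 350.78×1 + 6.59×97 + 2.42×202 = 2183.49 + 608.25 + 350.78 + 639.23 + 488.84 = 4270.59
ΣP(Year 1)Q(Year 1) = 727.83×2 + 8.11×88 + 350.78×1 + 6.59×122 + 2.42×186 = 1455.66 + 713.68 + 350.78 + 803.98 + 450.12 = 3774.22
L = 4270.59 / 3774.22 × 100 = 113.1516
Paasche component (current-period weights):
ΣP(Year 2)Q(Year 2) = 939.80×3 + 10.56×75 + 393.45×1 + 9.05×97 + 2.55×202 = 2819.4 + 792 + 393.45 + 877.85 + 515.1 = 5397.8
ΣP(Year 2)Q(Year 1) = 939.80×2 + 10.56×88 + 393.45×1 + 9.05×122 + 2.55×186 = 1879.6 + 929.28 + 393.45 + 1104.1 + 474.3 = 4780.73
P = 5397.8 / 4780.73 × 100 = 112.9074
Fisher = √(L × P) = √(113.1516 × 112.9074) = 113.0295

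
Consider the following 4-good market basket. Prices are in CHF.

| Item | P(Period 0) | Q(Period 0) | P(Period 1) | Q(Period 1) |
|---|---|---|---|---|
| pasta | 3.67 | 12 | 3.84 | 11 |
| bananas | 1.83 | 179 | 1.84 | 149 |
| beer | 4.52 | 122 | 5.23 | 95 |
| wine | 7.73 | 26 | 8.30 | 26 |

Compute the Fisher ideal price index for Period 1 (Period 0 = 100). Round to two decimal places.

109.22

Laspeyres component (base-period weights):
ΣP(Period 1)Q(Period 0) = 3.84×12 + 1.84×179 + 5.23×122 + 8.30×26 = 46.08 + 329.36 + 638.06 + 215.8 = 1229.3
ΣP(Period 0)Q(Period 0) = 3.67×12 + 1.83×179 + 4.52×122 + 7.73×26 = 44.04 + 327.57 + 551.44 + 200.98 = 1124.03
L = 1229.3 / 1124.03 × 100 = 109.3654
Paasche component (current-period weights):
ΣP(Period 1)Q(Period 1) = 3.84×11 + 1.84×149 + 5.23×95 + 8.30×26 = 42.24 + 274.16 + 496.85 + 215.8 = 1029.05
ΣP(Period 0)Q(Period 1) = 3.67×11 + 1.83×149 + 4.52×95 + 7.73×26 = 40.37 + 272.67 + 429.4 + 200.98 = 943.42
P = 1029.05 / 943.42 × 100 = 109.0766
Fisher = √(L × P) = √(109.3654 × 109.0766) = 109.2209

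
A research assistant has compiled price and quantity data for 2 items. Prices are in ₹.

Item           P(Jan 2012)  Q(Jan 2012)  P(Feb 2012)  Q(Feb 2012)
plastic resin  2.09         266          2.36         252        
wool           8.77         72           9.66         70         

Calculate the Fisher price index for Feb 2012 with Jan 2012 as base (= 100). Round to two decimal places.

Laspeyres component (base-period weights):
ΣP(Feb 2012)Q(Jan 2012) = 2.36×266 + 9.66×72 = 627.76 + 695.52 = 1323.28
ΣP(Jan 2012)Q(Jan 2012) = 2.09×266 + 8.77×72 = 555.94 + 631.44 = 1187.38
L = 1323.28 / 1187.38 × 100 = 111.4454
Paasche component (current-period weights):
ΣP(Feb 2012)Q(Feb 2012) = 2.36×252 + 9.66×70 = 594.72 + 676.2 = 1270.92
ΣP(Jan 2012)Q(Feb 2012) = 2.09×252 + 8.77×70 = 526.68 + 613.9 = 1140.58
P = 1270.92 / 1140.58 × 100 = 111.4275
Fisher = √(L × P) = √(111.4454 × 111.4275) = 111.4364

111.44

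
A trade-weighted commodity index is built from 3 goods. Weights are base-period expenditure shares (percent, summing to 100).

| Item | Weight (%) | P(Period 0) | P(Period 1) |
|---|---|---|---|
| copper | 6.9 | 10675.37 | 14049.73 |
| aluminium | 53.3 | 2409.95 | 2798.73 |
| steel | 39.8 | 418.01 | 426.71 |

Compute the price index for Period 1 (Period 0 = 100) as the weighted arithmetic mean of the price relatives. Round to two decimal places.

copper: 6.9 × (14049.73/10675.37) = 6.9 × 1.316088 = 9.0810
aluminium: 53.3 × (2798.73/2409.95) = 53.3 × 1.161323 = 61.8985
steel: 39.8 × (426.71/418.01) = 39.8 × 1.020813 = 40.6284
Index = Σ wᵢ·(p₁ᵢ/p₀ᵢ) = 9.0810 + 61.8985 + 40.6284 = 111.6079

111.61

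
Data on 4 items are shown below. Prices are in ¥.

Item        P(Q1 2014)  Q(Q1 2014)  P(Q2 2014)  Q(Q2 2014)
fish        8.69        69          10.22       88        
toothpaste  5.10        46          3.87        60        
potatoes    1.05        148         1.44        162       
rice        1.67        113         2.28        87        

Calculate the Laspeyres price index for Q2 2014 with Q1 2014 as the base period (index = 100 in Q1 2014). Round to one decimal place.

Laspeyres price index uses base-period quantities as weights.
ΣP(Q2 2014)·Q(Q1 2014) = 10.22×69 + 3.87×46 + 1.44×148 + 2.28×113 = 705.18 + 178.02 + 213.12 + 257.64 = 1353.96
ΣP(Q1 2014)·Q(Q1 2014) = 8.69×69 + 5.10×46 + 1.05×148 + 1.67×113 = 599.61 + 234.6 + 155.4 + 188.71 = 1178.32
Index = 1353.96 / 1178.32 × 100 = 114.9060

114.9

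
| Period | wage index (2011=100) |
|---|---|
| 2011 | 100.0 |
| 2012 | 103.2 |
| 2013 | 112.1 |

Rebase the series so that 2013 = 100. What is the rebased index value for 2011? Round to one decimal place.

89.2

Rebased(2011) = 100.0 / 112.1 × 100 = 89.2061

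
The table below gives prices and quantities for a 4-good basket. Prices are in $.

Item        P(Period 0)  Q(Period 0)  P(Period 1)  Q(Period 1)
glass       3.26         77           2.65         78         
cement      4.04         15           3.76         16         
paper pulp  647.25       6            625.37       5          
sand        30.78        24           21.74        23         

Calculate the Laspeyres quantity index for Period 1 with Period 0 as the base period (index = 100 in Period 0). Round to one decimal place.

Laspeyres quantity index uses base-period prices as weights.
ΣP(Period 0)·Q(Period 1) = 3.26×78 + 4.04×16 + 647.25×5 + 30.78×23 = 254.28 + 64.64 + 3236.25 + 707.94 = 4263.11
ΣP(Period 0)·Q(Period 0) = 3.26×77 + 4.04×15 + 647.25×6 + 30.78×24 = 251.02 + 60.6 + 3883.5 + 738.72 = 4933.84
Index = 4263.11 / 4933.84 × 100 = 86.4055

86.4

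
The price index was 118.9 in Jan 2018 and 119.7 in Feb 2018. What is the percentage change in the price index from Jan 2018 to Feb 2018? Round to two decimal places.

Change = (119.7 − 118.9) / 118.9 × 100
       = 0.8 / 118.9 × 100 = 0.6728%

0.67%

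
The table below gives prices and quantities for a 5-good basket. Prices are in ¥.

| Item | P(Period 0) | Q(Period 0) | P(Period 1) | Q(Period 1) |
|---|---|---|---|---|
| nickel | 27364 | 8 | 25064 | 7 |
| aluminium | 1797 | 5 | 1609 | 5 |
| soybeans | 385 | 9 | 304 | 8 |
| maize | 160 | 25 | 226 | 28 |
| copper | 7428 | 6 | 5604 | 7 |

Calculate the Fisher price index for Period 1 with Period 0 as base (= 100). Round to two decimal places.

89.26

Laspeyres component (base-period weights):
ΣP(Period 1)Q(Period 0) = 25064×8 + 1609×5 + 304×9 + 226×25 + 5604×6 = 200512 + 8045 + 2736 + 5650 + 33624 = 250567
ΣP(Period 0)Q(Period 0) = 27364×8 + 1797×5 + 385×9 + 160×25 + 7428×6 = 218912 + 8985 + 3465 + 4000 + 44568 = 279930
L = 250567 / 279930 × 100 = 89.5106
Paasche component (current-period weights):
ΣP(Period 1)Q(Period 1) = 25064×7 + 1609×5 + 304×8 + 226×28 + 5604×7 = 175448 + 8045 + 2432 + 6328 + 39228 = 231481
ΣP(Period 0)Q(Period 1) = 27364×7 + 1797×5 + 385×8 + 160×28 + 7428×7 = 191548 + 8985 + 3080 + 4480 + 51996 = 260089
P = 231481 / 260089 × 100 = 89.0007
Fisher = √(L × P) = √(89.5106 × 89.0007) = 89.2553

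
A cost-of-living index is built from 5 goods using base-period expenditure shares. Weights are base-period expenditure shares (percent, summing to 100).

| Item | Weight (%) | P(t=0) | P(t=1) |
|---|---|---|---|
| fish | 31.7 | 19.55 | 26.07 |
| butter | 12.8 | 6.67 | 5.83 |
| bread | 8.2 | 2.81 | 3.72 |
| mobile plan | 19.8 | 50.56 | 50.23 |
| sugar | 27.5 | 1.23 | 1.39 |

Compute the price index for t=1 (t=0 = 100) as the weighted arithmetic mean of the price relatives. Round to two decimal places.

fish: 31.7 × (26.07/19.55) = 31.7 × 1.333504 = 42.2721
butter: 12.8 × (5.83/6.67) = 12.8 × 0.874063 = 11.1880
bread: 8.2 × (3.72/2.81) = 8.2 × 1.323843 = 10.8555
mobile plan: 19.8 × (50.23/50.56) = 19.8 × 0.993473 = 19.6708
sugar: 27.5 × (1.39/1.23) = 27.5 × 1.130081 = 31.0772
Index = Σ wᵢ·(p₁ᵢ/p₀ᵢ) = 42.2721 + 11.1880 + 10.8555 + 19.6708 + 31.0772 = 115.0636

115.06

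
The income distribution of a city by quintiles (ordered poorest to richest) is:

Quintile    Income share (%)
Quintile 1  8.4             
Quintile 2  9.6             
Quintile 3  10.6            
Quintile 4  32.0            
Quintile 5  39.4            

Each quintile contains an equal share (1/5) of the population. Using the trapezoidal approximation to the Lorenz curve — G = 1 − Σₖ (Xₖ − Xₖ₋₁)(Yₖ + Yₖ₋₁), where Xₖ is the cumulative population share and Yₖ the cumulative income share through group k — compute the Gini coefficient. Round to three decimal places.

Cumulative income shares Yₖ: 0.0840, 0.1800, 0.2860, 0.6060, 1.0000
Σ (Xₖ−Xₖ₋₁)(Yₖ+Yₖ₋₁) = (1/5)(0.0840+0.0000) + (1/5)(0.1800+0.0840) + (1/5)(0.2860+0.1800) + (1/5)(0.6060+0.2860) + (1/5)(1.0000+0.6060)
  = 0.0168 + 0.0528 + 0.0932 + 0.1784 + 0.3212 = 0.6624
G = 1 − 0.6624 = 0.3376

0.338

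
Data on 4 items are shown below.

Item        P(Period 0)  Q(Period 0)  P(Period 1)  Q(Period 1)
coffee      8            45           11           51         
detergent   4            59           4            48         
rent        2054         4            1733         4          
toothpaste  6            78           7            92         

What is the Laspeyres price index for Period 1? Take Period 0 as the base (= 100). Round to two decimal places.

Laspeyres price index uses base-period quantities as weights.
ΣP(Period 1)·Q(Period 0) = 11×45 + 4×59 + 1733×4 + 7×78 = 495 + 236 + 6932 + 546 = 8209
ΣP(Period 0)·Q(Period 0) = 8×45 + 4×59 + 2054×4 + 6×78 = 360 + 236 + 8216 + 468 = 9280
Index = 8209 / 9280 × 100 = 88.4591

88.46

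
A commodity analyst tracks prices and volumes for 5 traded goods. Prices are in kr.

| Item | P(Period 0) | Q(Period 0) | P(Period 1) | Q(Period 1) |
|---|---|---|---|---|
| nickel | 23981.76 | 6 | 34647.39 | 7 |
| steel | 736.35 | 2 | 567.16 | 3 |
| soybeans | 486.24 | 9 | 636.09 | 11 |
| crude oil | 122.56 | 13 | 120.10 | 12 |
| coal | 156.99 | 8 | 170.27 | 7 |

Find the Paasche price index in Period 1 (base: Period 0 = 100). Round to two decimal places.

Paasche price index uses current-period quantities as weights.
ΣP(Period 1)·Q(Period 1) = 34647.39×7 + 567.16×3 + 636.09×11 + 120.10×12 + 170.27×7 = 242531.73 + 1701.48 + 6996.99 + 1441.2 + 1191.89 = 253863.29
ΣP(Period 0)·Q(Period 1) = 23981.76×7 + 736.35×3 + 486.24×11 + 122.56×12 + 156.99×7 = 167872.32 + 2209.05 + 5348.64 + 1470.72 + 1098.93 = 177999.66
Index = 253863.29 / 177999.66 × 100 = 142.6201

142.62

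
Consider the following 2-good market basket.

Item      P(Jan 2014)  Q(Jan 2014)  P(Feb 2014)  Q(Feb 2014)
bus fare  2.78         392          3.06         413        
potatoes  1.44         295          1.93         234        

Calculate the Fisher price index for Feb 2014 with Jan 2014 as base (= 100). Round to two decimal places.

116.15

Laspeyres component (base-period weights):
ΣP(Feb 2014)Q(Jan 2014) = 3.06×392 + 1.93×295 = 1199.52 + 569.35 = 1768.87
ΣP(Jan 2014)Q(Jan 2014) = 2.78×392 + 1.44×295 = 1089.76 + 424.8 = 1514.56
L = 1768.87 / 1514.56 × 100 = 116.7910
Paasche component (current-period weights):
ΣP(Feb 2014)Q(Feb 2014) = 3.06×413 + 1.93×234 = 1263.78 + 451.62 = 1715.4
ΣP(Jan 2014)Q(Feb 2014) = 2.78×413 + 1.44×234 = 1148.14 + 336.96 = 1485.1
P = 1715.4 / 1485.1 × 100 = 115.5074
Fisher = √(L × P) = √(116.7910 × 115.5074) = 116.1474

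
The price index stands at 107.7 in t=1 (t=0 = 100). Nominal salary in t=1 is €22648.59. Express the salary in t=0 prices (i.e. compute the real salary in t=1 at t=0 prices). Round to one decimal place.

Real = Nominal ÷ (Index/100) = 22648.59 ÷ (107.7/100)
     = 22648.59 ÷ 1.077 = 21029.3315

21029.3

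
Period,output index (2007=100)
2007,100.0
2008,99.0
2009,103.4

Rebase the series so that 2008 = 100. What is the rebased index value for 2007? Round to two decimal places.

101.01

Rebased(2007) = 100.0 / 99.0 × 100 = 101.0101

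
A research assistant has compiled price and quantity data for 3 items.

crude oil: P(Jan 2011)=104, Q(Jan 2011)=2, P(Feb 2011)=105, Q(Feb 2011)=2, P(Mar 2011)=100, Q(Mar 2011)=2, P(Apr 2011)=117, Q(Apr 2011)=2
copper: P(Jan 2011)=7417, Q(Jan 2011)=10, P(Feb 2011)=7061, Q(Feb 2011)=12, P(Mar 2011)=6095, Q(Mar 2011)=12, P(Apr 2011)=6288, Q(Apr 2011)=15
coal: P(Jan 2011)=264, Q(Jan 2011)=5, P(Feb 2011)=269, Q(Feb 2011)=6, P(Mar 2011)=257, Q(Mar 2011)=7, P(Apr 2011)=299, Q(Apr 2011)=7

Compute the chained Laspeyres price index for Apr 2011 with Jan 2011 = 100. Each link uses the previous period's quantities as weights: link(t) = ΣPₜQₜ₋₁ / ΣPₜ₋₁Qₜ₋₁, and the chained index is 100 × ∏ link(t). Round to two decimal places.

85.38

Link Jan 2011→Feb 2011:
ΣP(Feb 2011)Q(Jan 2011) = 105×2 + 7061×10 + 269×5 = 210 + 70610 + 1345 = 72165
ΣP(Jan 2011)Q(Jan 2011) = 104×2 + 7417×10 + 264×5 = 208 + 74170 + 1320 = 75698
link = 72165/75698 = 0.953328
Link Feb 2011→Mar 2011:
ΣP(Mar 2011)Q(Feb 2011) = 100×2 + 6095×12 + 257×6 = 200 + 73140 + 1542 = 74882
ΣP(Feb 2011)Q(Feb 2011) = 105×2 + 7061×12 + 269×6 = 210 + 84732 + 1614 = 86556
link = 74882/86556 = 0.865128
Link Mar 2011→Apr 2011:
ΣP(Apr 2011)Q(Mar 2011) = 117×2 + 6288×12 + 299×7 = 234 + 75456 + 2093 = 77783
ΣP(Mar 2011)Q(Mar 2011) = 100×2 + 6095×12 + 257×7 = 200 + 73140 + 1799 = 75139
link = 77783/75139 = 1.035188
Chained index = 100 × 0.953328 × 0.865128 × 1.035188 = 85.3772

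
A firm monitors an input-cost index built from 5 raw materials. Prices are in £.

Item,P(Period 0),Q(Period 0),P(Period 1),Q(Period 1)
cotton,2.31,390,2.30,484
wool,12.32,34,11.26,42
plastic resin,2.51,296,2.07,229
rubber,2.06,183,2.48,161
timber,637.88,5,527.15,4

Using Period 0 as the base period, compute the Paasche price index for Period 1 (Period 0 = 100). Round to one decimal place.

89.7

Paasche price index uses current-period quantities as weights.
ΣP(Period 1)·Q(Period 1) = 2.30×484 + 11.26×42 + 2.07×229 + 2.48×161 + 527.15×4 = 1113.2 + 472.92 + 474.03 + 399.28 + 2108.6 = 4568.03
ΣP(Period 0)·Q(Period 1) = 2.31×484 + 12.32×42 + 2.51×229 + 2.06×161 + 637.88×4 = 1118.04 + 517.44 + 574.79 + 331.66 + 2551.52 = 5093.45
Index = 4568.03 / 5093.45 × 100 = 89.6844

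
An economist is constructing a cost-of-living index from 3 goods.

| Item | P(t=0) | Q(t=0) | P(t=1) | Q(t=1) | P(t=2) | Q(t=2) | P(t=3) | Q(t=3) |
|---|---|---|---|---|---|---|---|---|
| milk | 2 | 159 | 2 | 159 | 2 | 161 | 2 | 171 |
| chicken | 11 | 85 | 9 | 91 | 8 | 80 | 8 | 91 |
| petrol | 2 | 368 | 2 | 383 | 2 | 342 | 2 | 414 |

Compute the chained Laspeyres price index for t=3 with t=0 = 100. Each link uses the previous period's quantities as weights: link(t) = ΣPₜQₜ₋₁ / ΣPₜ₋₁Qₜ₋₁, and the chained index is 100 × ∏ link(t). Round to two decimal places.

Link t=0→t=1:
ΣP(t=1)Q(t=0) = 2×159 + 9×85 + 2×368 = 318 + 765 + 736 = 1819
ΣP(t=0)Q(t=0) = 2×159 + 11×85 + 2×368 = 318 + 935 + 736 = 1989
link = 1819/1989 = 0.914530
Link t=1→t=2:
ΣP(t=2)Q(t=1) = 2×159 + 8×91 + 2×383 = 318 + 728 + 766 = 1812
ΣP(t=1)Q(t=1) = 2×159 + 9×91 + 2×383 = 318 + 819 + 766 = 1903
link = 1812/1903 = 0.952181
Link t=2→t=3:
ΣP(t=3)Q(t=2) = 2×161 + 8×80 + 2×342 = 322 + 640 + 684 = 1646
ΣP(t=2)Q(t=2) = 2×161 + 8×80 + 2×342 = 322 + 640 + 684 = 1646
link = 1646/1646 = 1.000000
Chained index = 100 × 0.914530 × 0.952181 × 1.000000 = 87.0798

87.08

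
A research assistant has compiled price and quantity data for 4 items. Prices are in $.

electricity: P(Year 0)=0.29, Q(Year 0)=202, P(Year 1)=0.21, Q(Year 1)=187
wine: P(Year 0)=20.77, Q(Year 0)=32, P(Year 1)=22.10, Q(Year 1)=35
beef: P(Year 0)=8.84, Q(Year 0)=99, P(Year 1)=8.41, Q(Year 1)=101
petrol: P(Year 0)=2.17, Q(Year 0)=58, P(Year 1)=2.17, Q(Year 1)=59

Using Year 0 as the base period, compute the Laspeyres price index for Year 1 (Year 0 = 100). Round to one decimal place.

Laspeyres price index uses base-period quantities as weights.
ΣP(Year 1)·Q(Year 0) = 0.21×202 + 22.10×32 + 8.41×99 + 2.17×58 = 42.42 + 707.2 + 832.59 + 125.86 = 1708.07
ΣP(Year 0)·Q(Year 0) = 0.29×202 + 20.77×32 + 8.84×99 + 2.17×58 = 58.58 + 664.64 + 875.16 + 125.86 = 1724.24
Index = 1708.07 / 1724.24 × 100 = 99.0622

99.1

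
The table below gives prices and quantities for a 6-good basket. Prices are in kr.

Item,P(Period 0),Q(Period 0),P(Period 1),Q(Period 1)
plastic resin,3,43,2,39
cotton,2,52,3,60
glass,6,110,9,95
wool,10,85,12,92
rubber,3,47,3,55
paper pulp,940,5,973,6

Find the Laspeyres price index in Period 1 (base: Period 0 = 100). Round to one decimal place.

Laspeyres price index uses base-period quantities as weights.
ΣP(Period 1)·Q(Period 0) = 2×43 + 3×52 + 9×110 + 12×85 + 3×47 + 973×5 = 86 + 156 + 990 + 1020 + 141 + 4865 = 7258
ΣP(Period 0)·Q(Period 0) = 3×43 + 2×52 + 6×110 + 10×85 + 3×47 + 940×5 = 129 + 104 + 660 + 850 + 141 + 4700 = 6584
Index = 7258 / 6584 × 100 = 110.2369

110.2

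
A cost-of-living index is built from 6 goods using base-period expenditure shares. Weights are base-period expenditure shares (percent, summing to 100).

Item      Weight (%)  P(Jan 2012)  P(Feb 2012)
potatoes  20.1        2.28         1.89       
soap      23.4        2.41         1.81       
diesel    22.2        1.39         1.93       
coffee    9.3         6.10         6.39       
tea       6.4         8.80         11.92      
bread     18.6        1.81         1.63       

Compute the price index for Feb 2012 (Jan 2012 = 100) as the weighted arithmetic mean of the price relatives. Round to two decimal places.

100.22

potatoes: 20.1 × (1.89/2.28) = 20.1 × 0.828947 = 16.6618
soap: 23.4 × (1.81/2.41) = 23.4 × 0.751037 = 17.5743
diesel: 22.2 × (1.93/1.39) = 22.2 × 1.388489 = 30.8245
coffee: 9.3 × (6.39/6.10) = 9.3 × 1.047541 = 9.7421
tea: 6.4 × (11.92/8.80) = 6.4 × 1.354545 = 8.6691
bread: 18.6 × (1.63/1.81) = 18.6 × 0.900552 = 16.7503
Index = Σ wᵢ·(p₁ᵢ/p₀ᵢ) = 16.6618 + 17.5743 + 30.8245 + 9.7421 + 8.6691 + 16.7503 = 100.2221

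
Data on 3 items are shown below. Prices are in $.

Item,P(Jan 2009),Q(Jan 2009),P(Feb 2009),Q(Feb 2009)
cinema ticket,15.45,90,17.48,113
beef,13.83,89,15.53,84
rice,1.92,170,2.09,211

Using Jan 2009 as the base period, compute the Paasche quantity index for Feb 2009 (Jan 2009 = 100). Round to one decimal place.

Paasche quantity index uses current-period prices as weights.
ΣP(Feb 2009)·Q(Feb 2009) = 17.48×113 + 15.53×84 + 2.09×211 = 1975.24 + 1304.52 + 440.99 = 3720.75
ΣP(Feb 2009)·Q(Jan 2009) = 17.48×90 + 15.53×89 + 2.09×170 = 1573.2 + 1382.17 + 355.3 = 3310.67
Index = 3720.75 / 3310.67 × 100 = 112.3866

112.4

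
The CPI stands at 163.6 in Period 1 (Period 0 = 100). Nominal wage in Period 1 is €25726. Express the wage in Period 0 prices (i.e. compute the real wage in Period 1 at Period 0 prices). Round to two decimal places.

15724.94

Real = Nominal ÷ (Index/100) = 25726 ÷ (163.6/100)
     = 25726 ÷ 1.636 = 15724.9389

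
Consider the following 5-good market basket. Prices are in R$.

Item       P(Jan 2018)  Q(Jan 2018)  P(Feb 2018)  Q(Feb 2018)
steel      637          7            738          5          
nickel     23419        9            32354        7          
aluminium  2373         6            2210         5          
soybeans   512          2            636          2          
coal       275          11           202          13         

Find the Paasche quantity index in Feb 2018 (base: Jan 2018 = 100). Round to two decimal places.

78.29

Paasche quantity index uses current-period prices as weights.
ΣP(Feb 2018)·Q(Feb 2018) = 738×5 + 32354×7 + 2210×5 + 636×2 + 202×13 = 3690 + 226478 + 11050 + 1272 + 2626 = 245116
ΣP(Feb 2018)·Q(Jan 2018) = 738×7 + 32354×9 + 2210×6 + 636×2 + 202×11 = 5166 + 291186 + 13260 + 1272 + 2222 = 313106
Index = 245116 / 313106 × 100 = 78.2853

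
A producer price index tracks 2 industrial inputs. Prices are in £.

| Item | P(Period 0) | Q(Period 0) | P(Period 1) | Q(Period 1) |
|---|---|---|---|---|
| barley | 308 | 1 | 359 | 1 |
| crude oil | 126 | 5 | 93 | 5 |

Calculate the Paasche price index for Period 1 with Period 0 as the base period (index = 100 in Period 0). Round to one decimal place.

Paasche price index uses current-period quantities as weights.
ΣP(Period 1)·Q(Period 1) = 359×1 + 93×5 = 359 + 465 = 824
ΣP(Period 0)·Q(Period 1) = 308×1 + 126×5 = 308 + 630 = 938
Index = 824 / 938 × 100 = 87.8465

87.8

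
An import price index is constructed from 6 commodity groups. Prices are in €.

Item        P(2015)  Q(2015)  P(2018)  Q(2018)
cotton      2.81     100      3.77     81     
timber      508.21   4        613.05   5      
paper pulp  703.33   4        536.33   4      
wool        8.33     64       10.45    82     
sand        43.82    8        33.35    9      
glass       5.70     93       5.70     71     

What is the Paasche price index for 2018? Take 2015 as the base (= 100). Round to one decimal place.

Paasche price index uses current-period quantities as weights.
ΣP(2018)·Q(2018) = 3.77×81 + 613.05×5 + 536.33×4 + 10.45×82 + 33.35×9 + 5.70×71 = 305.37 + 3065.25 + 2145.32 + 856.9 + 300.15 + 404.7 = 7077.69
ΣP(2015)·Q(2018) = 2.81×81 + 508.21×5 + 703.33×4 + 8.33×82 + 43.82×9 + 5.70×71 = 227.61 + 2541.05 + 2813.32 + 683.06 + 394.38 + 404.7 = 7064.12
Index = 7077.69 / 7064.12 × 100 = 100.1921

100.2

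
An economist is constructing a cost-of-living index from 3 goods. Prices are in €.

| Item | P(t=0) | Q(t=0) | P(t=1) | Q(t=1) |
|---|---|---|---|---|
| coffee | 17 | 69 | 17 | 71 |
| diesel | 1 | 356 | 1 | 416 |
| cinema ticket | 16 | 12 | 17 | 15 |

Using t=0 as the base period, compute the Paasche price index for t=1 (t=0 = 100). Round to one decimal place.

Paasche price index uses current-period quantities as weights.
ΣP(t=1)·Q(t=1) = 17×71 + 1×416 + 17×15 = 1207 + 416 + 255 = 1878
ΣP(t=0)·Q(t=1) = 17×71 + 1×416 + 16×15 = 1207 + 416 + 240 = 1863
Index = 1878 / 1863 × 100 = 100.8052

100.8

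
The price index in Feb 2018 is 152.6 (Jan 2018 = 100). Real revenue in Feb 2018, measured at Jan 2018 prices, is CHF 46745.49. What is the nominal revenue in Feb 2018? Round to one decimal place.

Nominal = Real × (Index/100) = 46745.49 × (152.6/100)
        = 46745.49 × 1.526 = 71333.6177

71333.6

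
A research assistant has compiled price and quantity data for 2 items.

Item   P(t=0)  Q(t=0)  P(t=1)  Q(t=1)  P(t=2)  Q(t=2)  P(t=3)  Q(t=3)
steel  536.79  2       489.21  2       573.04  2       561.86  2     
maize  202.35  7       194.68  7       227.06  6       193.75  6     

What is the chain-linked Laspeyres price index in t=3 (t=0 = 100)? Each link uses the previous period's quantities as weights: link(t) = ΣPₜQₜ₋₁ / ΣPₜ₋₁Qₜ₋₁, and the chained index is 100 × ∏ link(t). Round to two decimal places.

100.13

Link t=0→t=1:
ΣP(t=1)Q(t=0) = 489.21×2 + 194.68×7 = 978.42 + 1362.76 = 2341.18
ΣP(t=0)Q(t=0) = 536.79×2 + 202.35×7 = 1073.58 + 1416.45 = 2490.03
link = 2341.18/2490.03 = 0.940222
Link t=1→t=2:
ΣP(t=2)Q(t=1) = 573.04×2 + 227.06×7 = 1146.08 + 1589.42 = 2735.5
ΣP(t=1)Q(t=1) = 489.21×2 + 194.68×7 = 978.42 + 1362.76 = 2341.18
link = 2735.5/2341.18 = 1.168428
Link t=2→t=3:
ΣP(t=3)Q(t=2) = 561.86×2 + 193.75×6 = 1123.72 + 1162.5 = 2286.22
ΣP(t=2)Q(t=2) = 573.04×2 + 227.06×6 = 1146.08 + 1362.36 = 2508.44
link = 2286.22/2508.44 = 0.911411
Chained index = 100 × 0.940222 × 1.168428 × 0.911411 = 100.1259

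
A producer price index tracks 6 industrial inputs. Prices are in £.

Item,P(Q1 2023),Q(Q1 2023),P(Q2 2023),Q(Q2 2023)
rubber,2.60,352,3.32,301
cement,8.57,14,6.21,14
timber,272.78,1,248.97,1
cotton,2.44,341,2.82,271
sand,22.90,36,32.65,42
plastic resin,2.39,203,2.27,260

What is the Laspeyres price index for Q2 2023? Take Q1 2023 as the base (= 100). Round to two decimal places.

Laspeyres price index uses base-period quantities as weights.
ΣP(Q2 2023)·Q(Q1 2023) = 3.32×352 + 6.21×14 + 248.97×1 + 2.82×341 + 32.65×36 + 2.27×203 = 1168.64 + 86.94 + 248.97 + 961.62 + 1175.4 + 460.81 = 4102.38
ΣP(Q1 2023)·Q(Q1 2023) = 2.60×352 + 8.57×14 + 272.78×1 + 2.44×341 + 22.90×36 + 2.39×203 = 915.2 + 119.98 + 272.78 + 832.04 + 824.4 + 485.17 = 3449.57
Index = 4102.38 / 3449.57 × 100 = 118.9244

118.92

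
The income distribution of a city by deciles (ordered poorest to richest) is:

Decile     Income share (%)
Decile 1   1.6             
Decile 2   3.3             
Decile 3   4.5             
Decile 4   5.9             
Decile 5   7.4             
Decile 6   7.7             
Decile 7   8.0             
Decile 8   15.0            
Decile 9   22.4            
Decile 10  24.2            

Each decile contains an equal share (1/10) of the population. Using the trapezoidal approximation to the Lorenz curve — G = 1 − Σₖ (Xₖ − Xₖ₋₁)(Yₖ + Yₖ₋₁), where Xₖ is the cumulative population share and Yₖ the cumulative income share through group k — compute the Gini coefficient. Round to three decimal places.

0.396

Cumulative income shares Yₖ: 0.0160, 0.0490, 0.0940, 0.1530, 0.2270, 0.3040, 0.3840, 0.5340, 0.7580, 1.0000
Σ (Xₖ−Xₖ₋₁)(Yₖ+Yₖ₋₁) = (1/10)(0.0160+0.0000) + (1/10)(0.0490+0.0160) + (1/10)(0.0940+0.0490) + (1/10)(0.1530+0.0940) + (1/10)(0.2270+0.1530) + (1/10)(0.3040+0.2270) + (1/10)(0.3840+0.3040) + (1/10)(0.5340+0.3840) + (1/10)(0.7580+0.5340) + (1/10)(1.0000+0.7580)
  = 0.0016 + 0.0065 + 0.0143 + 0.0247 + 0.0380 + 0.0531 + 0.0688 + 0.0918 + 0.1292 + 0.1758 = 0.6038
G = 1 − 0.6038 = 0.3962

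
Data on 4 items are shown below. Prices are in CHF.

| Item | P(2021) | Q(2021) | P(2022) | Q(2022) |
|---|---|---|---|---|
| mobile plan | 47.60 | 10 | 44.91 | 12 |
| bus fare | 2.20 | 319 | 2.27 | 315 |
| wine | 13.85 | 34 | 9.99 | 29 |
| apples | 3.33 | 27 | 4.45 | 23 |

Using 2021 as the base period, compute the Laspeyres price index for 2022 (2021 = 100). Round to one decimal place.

93.9

Laspeyres price index uses base-period quantities as weights.
ΣP(2022)·Q(2021) = 44.91×10 + 2.27×319 + 9.99×34 + 4.45×27 = 449.1 + 724.13 + 339.66 + 120.15 = 1633.04
ΣP(2021)·Q(2021) = 47.60×10 + 2.20×319 + 13.85×34 + 3.33×27 = 476 + 701.8 + 470.9 + 89.91 = 1738.61
Index = 1633.04 / 1738.61 × 100 = 93.9279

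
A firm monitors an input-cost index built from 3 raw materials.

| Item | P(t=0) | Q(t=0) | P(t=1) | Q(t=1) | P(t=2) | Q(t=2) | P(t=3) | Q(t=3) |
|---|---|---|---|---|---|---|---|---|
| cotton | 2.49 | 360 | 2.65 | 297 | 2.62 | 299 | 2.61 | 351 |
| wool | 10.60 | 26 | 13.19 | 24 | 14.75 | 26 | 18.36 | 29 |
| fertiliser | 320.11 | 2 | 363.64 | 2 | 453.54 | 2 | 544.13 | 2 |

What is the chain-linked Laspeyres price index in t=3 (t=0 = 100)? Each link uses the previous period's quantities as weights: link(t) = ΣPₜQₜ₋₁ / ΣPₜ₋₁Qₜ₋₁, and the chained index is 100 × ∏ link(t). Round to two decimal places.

Link t=0→t=1:
ΣP(t=1)Q(t=0) = 2.65×360 + 13.19×26 + 363.64×2 = 954 + 342.94 + 727.28 = 2024.22
ΣP(t=0)Q(t=0) = 2.49×360 + 10.60×26 + 320.11×2 = 896.4 + 275.6 + 640.22 = 1812.22
link = 2024.22/1812.22 = 1.116984
Link t=1→t=2:
ΣP(t=2)Q(t=1) = 2.62×297 + 14.75×24 + 453.54×2 = 778.14 + 354 + 907.08 = 2039.22
ΣP(t=1)Q(t=1) = 2.65×297 + 13.19×24 + 363.64×2 = 787.05 + 316.56 + 727.28 = 1830.89
link = 2039.22/1830.89 = 1.113786
Link t=2→t=3:
ΣP(t=3)Q(t=2) = 2.61×299 + 18.36×26 + 544.13×2 = 780.39 + 477.36 + 1088.26 = 2346.01
ΣP(t=2)Q(t=2) = 2.62×299 + 14.75×26 + 453.54×2 = 783.38 + 383.5 + 907.08 = 2073.96
link = 2346.01/2073.96 = 1.131174
Chained index = 100 × 1.116984 × 1.113786 × 1.131174 = 140.7272

140.73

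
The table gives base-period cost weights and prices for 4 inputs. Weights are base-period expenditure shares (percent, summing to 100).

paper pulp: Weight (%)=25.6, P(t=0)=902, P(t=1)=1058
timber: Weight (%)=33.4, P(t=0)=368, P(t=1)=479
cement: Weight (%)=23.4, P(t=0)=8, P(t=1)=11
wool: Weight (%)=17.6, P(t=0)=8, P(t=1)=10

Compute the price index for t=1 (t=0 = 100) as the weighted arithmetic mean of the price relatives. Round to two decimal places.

127.68

paper pulp: 25.6 × (1058/902) = 25.6 × 1.172949 = 30.0275
timber: 33.4 × (479/368) = 33.4 × 1.301630 = 43.4745
cement: 23.4 × (11/8) = 23.4 × 1.375000 = 32.1750
wool: 17.6 × (10/8) = 17.6 × 1.250000 = 22.0000
Index = Σ wᵢ·(p₁ᵢ/p₀ᵢ) = 30.0275 + 43.4745 + 32.1750 + 22.0000 = 127.6770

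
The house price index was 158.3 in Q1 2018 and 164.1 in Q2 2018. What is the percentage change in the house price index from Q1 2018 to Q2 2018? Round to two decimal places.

3.66%

Change = (164.1 − 158.3) / 158.3 × 100
       = 5.8 / 158.3 × 100 = 3.6639%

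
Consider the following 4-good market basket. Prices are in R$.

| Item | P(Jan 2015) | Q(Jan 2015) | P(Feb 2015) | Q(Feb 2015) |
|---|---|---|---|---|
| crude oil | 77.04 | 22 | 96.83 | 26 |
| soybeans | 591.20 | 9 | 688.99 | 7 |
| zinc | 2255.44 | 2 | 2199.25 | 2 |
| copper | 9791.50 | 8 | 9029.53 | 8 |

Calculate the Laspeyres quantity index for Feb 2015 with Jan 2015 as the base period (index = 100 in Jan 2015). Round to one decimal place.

99.0

Laspeyres quantity index uses base-period prices as weights.
ΣP(Jan 2015)·Q(Feb 2015) = 77.04×26 + 591.20×7 + 2255.44×2 + 9791.50×8 = 2003.04 + 4138.4 + 4510.88 + 78332 = 88984.32
ΣP(Jan 2015)·Q(Jan 2015) = 77.04×22 + 591.20×9 + 2255.44×2 + 9791.50×8 = 1694.88 + 5320.8 + 4510.88 + 78332 = 89858.56
Index = 88984.32 / 89858.56 × 100 = 99.0271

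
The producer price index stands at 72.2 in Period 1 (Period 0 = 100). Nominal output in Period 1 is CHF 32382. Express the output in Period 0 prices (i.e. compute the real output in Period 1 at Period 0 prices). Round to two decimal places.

44850.42

Real = Nominal ÷ (Index/100) = 32382 ÷ (72.2/100)
     = 32382 ÷ 0.722 = 44850.4155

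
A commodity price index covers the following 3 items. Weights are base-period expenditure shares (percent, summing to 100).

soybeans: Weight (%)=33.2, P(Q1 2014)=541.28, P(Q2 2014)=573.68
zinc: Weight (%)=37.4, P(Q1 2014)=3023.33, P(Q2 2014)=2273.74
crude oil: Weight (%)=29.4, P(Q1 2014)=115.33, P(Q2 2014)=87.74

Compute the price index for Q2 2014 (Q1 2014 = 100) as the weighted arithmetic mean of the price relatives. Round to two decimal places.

85.68

soybeans: 33.2 × (573.68/541.28) = 33.2 × 1.059858 = 35.1873
zinc: 37.4 × (2273.74/3023.33) = 37.4 × 0.752065 = 28.1272
crude oil: 29.4 × (87.74/115.33) = 29.4 × 0.760773 = 22.3667
Index = Σ wᵢ·(p₁ᵢ/p₀ᵢ) = 35.1873 + 28.1272 + 22.3667 = 85.6813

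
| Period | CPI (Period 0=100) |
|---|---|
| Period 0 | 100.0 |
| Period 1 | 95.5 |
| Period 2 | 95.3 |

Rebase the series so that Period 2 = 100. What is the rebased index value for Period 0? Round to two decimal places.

104.93

Rebased(Period 0) = 100.0 / 95.3 × 100 = 104.9318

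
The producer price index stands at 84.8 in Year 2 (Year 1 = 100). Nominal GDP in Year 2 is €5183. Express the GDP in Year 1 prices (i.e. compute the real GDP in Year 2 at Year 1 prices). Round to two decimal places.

Real = Nominal ÷ (Index/100) = 5183 ÷ (84.8/100)
     = 5183 ÷ 0.848 = 6112.0283

6112.03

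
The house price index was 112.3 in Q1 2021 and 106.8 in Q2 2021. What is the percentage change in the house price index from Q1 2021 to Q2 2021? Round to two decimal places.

-4.90%

Change = (106.8 − 112.3) / 112.3 × 100
       = -5.5 / 112.3 × 100 = -4.8976%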